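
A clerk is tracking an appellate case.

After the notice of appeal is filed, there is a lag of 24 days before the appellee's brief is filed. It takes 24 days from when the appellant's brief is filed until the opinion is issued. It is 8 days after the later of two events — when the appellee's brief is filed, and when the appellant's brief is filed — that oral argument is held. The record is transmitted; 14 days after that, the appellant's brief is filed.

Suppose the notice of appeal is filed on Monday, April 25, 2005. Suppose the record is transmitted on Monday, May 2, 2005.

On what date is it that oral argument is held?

Friday, May 27, 2005

The notice of appeal is filed: Apr 25, 2005.
The appellee's brief is filed: Apr 25, 2005 + 24 days = May 19, 2005.
The record is transmitted: May 2, 2005.
The appellant's brief is filed: May 2, 2005 + 14 days = May 16, 2005.
Both prerequisites met — the appellee's brief is filed (May 19, 2005), the appellant's brief is filed (May 16, 2005); the later is May 19, 2005.
Oral argument is held: May 19, 2005 + 8 days = May 27, 2005.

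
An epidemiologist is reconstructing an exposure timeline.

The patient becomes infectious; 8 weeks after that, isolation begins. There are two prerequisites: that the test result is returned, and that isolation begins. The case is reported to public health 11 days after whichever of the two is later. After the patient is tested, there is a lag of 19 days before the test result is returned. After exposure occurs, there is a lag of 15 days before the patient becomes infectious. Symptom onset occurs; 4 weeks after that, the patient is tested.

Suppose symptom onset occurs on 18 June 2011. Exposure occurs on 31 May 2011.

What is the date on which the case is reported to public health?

21 August 2011

Symptom onset occurs: Jun 18, 2011.
The patient is tested: Jun 18, 2011 + 4 weeks = Jul 16, 2011.
The test result is returned: Jul 16, 2011 + 19 days = Aug 4, 2011.
Exposure occurs: May 31, 2011.
The patient becomes infectious: May 31, 2011 + 15 days = Jun 15, 2011.
Isolation begins: Jun 15, 2011 + 8 weeks = Aug 10, 2011.
Both prerequisites met — the test result is returned (Aug 4, 2011), isolation begins (Aug 10, 2011); the later is Aug 10, 2011.
The case is reported to public health: Aug 10, 2011 + 11 days = Aug 21, 2011.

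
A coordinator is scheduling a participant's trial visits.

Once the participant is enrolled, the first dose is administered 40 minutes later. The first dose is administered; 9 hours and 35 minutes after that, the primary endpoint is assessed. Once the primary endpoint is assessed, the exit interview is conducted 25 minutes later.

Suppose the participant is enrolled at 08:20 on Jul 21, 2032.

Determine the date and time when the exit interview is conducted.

The participant is enrolled: 08:20 Jul 21, 2032.
The first dose is administered: 08:20 Jul 21, 2032 + 40m = 09:00 Jul 21, 2032.
The primary endpoint is assessed: 09:00 Jul 21, 2032 + 9h35m = 18:35 Jul 21, 2032.
The exit interview is conducted: 18:35 Jul 21, 2032 + 25m = 19:00 Jul 21, 2032.

19:00 on Jul 21, 2032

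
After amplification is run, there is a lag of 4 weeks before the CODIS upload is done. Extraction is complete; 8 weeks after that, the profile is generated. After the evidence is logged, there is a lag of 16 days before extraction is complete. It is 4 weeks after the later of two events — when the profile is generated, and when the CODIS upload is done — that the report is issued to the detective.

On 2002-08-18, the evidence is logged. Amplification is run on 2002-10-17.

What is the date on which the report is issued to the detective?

2002-12-12

The evidence is logged: Aug 18, 2002.
Extraction is complete: Aug 18, 2002 + 16 days = Sep 3, 2002.
The profile is generated: Sep 3, 2002 + 8 weeks = Oct 29, 2002.
Amplification is run: Oct 17, 2002.
The CODIS upload is done: Oct 17, 2002 + 4 weeks = Nov 14, 2002.
Both prerequisites met — the profile is generated (Oct 29, 2002), the CODIS upload is done (Nov 14, 2002); the later is Nov 14, 2002.
The report is issued to the detective: Nov 14, 2002 + 4 weeks = Dec 12, 2002.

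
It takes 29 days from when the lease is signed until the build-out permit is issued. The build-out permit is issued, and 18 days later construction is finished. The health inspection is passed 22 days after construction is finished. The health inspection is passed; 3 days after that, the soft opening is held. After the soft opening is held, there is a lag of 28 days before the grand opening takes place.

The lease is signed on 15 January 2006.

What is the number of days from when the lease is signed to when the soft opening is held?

72 days

Causal path: the lease is signed → the build-out permit is issued → construction is finished → the health inspection is passed → the soft opening is held.
Total delay along the path: 29 + 18 + 22 + 3 = 72 days.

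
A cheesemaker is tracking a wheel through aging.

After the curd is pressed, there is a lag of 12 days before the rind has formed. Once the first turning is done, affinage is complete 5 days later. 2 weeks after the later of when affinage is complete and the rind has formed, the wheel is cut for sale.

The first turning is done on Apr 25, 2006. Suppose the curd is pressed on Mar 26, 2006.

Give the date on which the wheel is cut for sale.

May 14, 2006

The first turning is done: Apr 25, 2006.
Affinage is complete: Apr 25, 2006 + 5 days = Apr 30, 2006.
The curd is pressed: Mar 26, 2006.
The rind has formed: Mar 26, 2006 + 12 days = Apr 7, 2006.
Both prerequisites met — affinage is complete (Apr 30, 2006), the rind has formed (Apr 7, 2006); the later is Apr 30, 2006.
The wheel is cut for sale: Apr 30, 2006 + 2 weeks = May 14, 2006.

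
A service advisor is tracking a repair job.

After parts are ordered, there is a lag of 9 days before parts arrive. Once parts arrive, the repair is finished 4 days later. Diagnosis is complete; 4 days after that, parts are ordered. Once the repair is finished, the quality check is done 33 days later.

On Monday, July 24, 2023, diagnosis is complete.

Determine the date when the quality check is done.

Diagnosis is complete: Jul 24, 2023.
Parts are ordered: Jul 24, 2023 + 4 days = Jul 28, 2023.
Parts arrive: Jul 28, 2023 + 9 days = Aug 6, 2023.
The repair is finished: Aug 6, 2023 + 4 days = Aug 10, 2023.
The quality check is done: Aug 10, 2023 + 33 days = Sep 12, 2023.

Tuesday, September 12, 2023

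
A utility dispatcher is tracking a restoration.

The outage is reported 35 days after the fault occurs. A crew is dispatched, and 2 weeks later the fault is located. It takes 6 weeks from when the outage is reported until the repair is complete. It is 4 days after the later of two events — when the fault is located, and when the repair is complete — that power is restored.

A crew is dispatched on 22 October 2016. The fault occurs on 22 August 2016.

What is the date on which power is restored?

11 November 2016

A crew is dispatched: Oct 22, 2016.
The fault is located: Oct 22, 2016 + 2 weeks = Nov 5, 2016.
The fault occurs: Aug 22, 2016.
The outage is reported: Aug 22, 2016 + 35 days = Sep 26, 2016.
The repair is complete: Sep 26, 2016 + 6 weeks = Nov 7, 2016.
Both prerequisites met — the fault is located (Nov 5, 2016), the repair is complete (Nov 7, 2016); the later is Nov 7, 2016.
Power is restored: Nov 7, 2016 + 4 days = Nov 11, 2016.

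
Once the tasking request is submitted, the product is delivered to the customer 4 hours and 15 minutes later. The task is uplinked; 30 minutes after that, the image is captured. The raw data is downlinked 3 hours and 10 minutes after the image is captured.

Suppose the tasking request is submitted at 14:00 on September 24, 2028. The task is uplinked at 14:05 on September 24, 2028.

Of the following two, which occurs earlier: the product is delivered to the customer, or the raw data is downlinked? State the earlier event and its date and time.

The tasking request is submitted: 14:00 Sep 24, 2028.
The product is delivered to the customer: 14:00 Sep 24, 2028 + 4h15m = 18:15 Sep 24, 2028.
The task is uplinked: 14:05 Sep 24, 2028.
The image is captured: 14:05 Sep 24, 2028 + 30m = 14:35 Sep 24, 2028.
The raw data is downlinked: 14:35 Sep 24, 2028 + 3h10m = 17:45 Sep 24, 2028.
Comparing: the product is delivered to the customer at 18:15 Sep 24, 2028 vs the raw data is downlinked at 17:45 Sep 24, 2028. Earlier: the raw data is downlinked.

The raw data is downlinked — 17:45 on September 24, 2028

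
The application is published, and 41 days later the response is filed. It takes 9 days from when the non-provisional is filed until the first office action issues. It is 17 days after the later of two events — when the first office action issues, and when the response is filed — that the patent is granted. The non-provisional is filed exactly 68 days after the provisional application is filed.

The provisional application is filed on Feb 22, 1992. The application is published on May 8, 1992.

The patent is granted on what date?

The provisional application is filed: Feb 22, 1992.
The non-provisional is filed: Feb 22, 1992 + 68 days = Apr 30, 1992.
The first office action issues: Apr 30, 1992 + 9 days = May 9, 1992.
The application is published: May 8, 1992.
The response is filed: May 8, 1992 + 41 days = Jun 18, 1992.
Both prerequisites met — the first office action issues (May 9, 1992), the response is filed (Jun 18, 1992); the later is Jun 18, 1992.
The patent is granted: Jun 18, 1992 + 17 days = Jul 5, 1992.

Jul 5, 1992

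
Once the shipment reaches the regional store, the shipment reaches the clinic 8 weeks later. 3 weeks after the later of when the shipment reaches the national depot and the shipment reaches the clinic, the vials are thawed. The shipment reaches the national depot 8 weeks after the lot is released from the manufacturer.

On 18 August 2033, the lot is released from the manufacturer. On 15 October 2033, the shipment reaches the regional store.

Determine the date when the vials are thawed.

31 December 2033

The lot is released from the manufacturer: Aug 18, 2033.
The shipment reaches the national depot: Aug 18, 2033 + 8 weeks = Oct 13, 2033.
The shipment reaches the regional store: Oct 15, 2033.
The shipment reaches the clinic: Oct 15, 2033 + 8 weeks = Dec 10, 2033.
Both prerequisites met — the shipment reaches the national depot (Oct 13, 2033), the shipment reaches the clinic (Dec 10, 2033); the later is Dec 10, 2033.
The vials are thawed: Dec 10, 2033 + 3 weeks = Dec 31, 2033.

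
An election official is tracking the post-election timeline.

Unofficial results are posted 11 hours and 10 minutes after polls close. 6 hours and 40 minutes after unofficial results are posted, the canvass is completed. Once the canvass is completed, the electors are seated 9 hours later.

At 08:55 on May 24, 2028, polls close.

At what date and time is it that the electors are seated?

Polls close: 08:55 May 24, 2028.
Unofficial results are posted: 08:55 May 24, 2028 + 11h10m = 20:05 May 24, 2028.
The canvass is completed: 20:05 May 24, 2028 + 6h40m = 02:45 May 25, 2028.
The electors are seated: 02:45 May 25, 2028 + 9h = 11:45 May 25, 2028.

11:45 on May 25, 2028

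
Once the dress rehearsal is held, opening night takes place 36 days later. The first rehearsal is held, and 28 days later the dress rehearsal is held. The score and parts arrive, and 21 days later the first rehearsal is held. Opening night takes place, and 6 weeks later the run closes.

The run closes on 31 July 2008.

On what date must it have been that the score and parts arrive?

The run closes: Jul 31, 2008.
Opening night takes place: Jul 31, 2008 − 6 weeks = Jun 19, 2008.
The dress rehearsal is held: Jun 19, 2008 − 36 days = May 14, 2008.
The first rehearsal is held: May 14, 2008 − 28 days = Apr 16, 2008.
The score and parts arrive: Apr 16, 2008 − 21 days = Mar 26, 2008.

26 March 2008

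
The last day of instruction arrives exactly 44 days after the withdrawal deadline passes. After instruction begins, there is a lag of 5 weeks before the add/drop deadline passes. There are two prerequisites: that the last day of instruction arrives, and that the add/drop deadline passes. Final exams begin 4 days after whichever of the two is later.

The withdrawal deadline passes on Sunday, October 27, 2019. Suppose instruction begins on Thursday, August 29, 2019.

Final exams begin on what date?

The withdrawal deadline passes: Oct 27, 2019.
The last day of instruction arrives: Oct 27, 2019 + 44 days = Dec 10, 2019.
Instruction begins: Aug 29, 2019.
The add/drop deadline passes: Aug 29, 2019 + 5 weeks = Oct 3, 2019.
Both prerequisites met — the last day of instruction arrives (Dec 10, 2019), the add/drop deadline passes (Oct 3, 2019); the later is Dec 10, 2019.
Final exams begin: Dec 10, 2019 + 4 days = Dec 14, 2019.

Saturday, December 14, 2019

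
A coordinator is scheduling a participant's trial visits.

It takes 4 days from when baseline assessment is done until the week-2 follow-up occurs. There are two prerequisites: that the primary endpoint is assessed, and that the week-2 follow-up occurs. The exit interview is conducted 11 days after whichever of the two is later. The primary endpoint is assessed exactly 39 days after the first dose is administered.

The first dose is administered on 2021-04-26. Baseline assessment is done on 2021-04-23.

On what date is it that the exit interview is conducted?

2021-06-15

The first dose is administered: Apr 26, 2021.
The primary endpoint is assessed: Apr 26, 2021 + 39 days = Jun 4, 2021.
Baseline assessment is done: Apr 23, 2021.
The week-2 follow-up occurs: Apr 23, 2021 + 4 days = Apr 27, 2021.
Both prerequisites met — the primary endpoint is assessed (Jun 4, 2021), the week-2 follow-up occurs (Apr 27, 2021); the later is Jun 4, 2021.
The exit interview is conducted: Jun 4, 2021 + 11 days = Jun 15, 2021.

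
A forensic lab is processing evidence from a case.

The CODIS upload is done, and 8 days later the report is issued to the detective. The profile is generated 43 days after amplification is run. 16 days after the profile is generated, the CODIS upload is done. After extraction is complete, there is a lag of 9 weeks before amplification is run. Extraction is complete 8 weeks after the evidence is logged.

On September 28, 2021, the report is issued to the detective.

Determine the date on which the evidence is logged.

March 26, 2021

The report is issued to the detective: Sep 28, 2021.
The CODIS upload is done: Sep 28, 2021 − 8 days = Sep 20, 2021.
The profile is generated: Sep 20, 2021 − 16 days = Sep 4, 2021.
Amplification is run: Sep 4, 2021 − 43 days = Jul 23, 2021.
Extraction is complete: Jul 23, 2021 − 9 weeks = May 21, 2021.
The evidence is logged: May 21, 2021 − 8 weeks = Mar 26, 2021.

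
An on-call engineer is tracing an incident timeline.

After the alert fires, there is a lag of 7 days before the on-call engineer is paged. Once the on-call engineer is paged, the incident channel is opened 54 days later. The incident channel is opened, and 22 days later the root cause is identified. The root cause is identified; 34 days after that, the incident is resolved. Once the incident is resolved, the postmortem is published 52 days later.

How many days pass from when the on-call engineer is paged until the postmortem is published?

162 days

Causal path: the on-call engineer is paged → the incident channel is opened → the root cause is identified → the incident is resolved → the postmortem is published.
Total delay along the path: 54 + 22 + 34 + 52 = 162 days.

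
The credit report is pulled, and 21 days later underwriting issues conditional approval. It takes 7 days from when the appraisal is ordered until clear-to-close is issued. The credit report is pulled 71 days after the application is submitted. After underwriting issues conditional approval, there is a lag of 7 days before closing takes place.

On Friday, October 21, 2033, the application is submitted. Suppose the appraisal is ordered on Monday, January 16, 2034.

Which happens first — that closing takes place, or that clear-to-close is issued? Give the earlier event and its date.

The application is submitted: Oct 21, 2033.
The credit report is pulled: Oct 21, 2033 + 71 days = Dec 31, 2033.
Underwriting issues conditional approval: Dec 31, 2033 + 21 days = Jan 21, 2034.
Closing takes place: Jan 21, 2034 + 7 days = Jan 28, 2034.
The appraisal is ordered: Jan 16, 2034.
Clear-to-close is issued: Jan 16, 2034 + 7 days = Jan 23, 2034.
Comparing: closing takes place on Jan 28, 2034 vs clear-to-close is issued on Jan 23, 2034. Earlier: clear-to-close is issued.

Clear-to-close is issued — Monday, January 23, 2034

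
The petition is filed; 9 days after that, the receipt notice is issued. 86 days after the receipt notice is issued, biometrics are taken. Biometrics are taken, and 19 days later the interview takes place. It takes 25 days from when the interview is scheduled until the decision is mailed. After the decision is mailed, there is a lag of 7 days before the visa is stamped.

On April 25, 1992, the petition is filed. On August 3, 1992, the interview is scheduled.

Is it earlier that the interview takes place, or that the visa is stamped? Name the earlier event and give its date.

The petition is filed: Apr 25, 1992.
The receipt notice is issued: Apr 25, 1992 + 9 days = May 4, 1992.
Biometrics are taken: May 4, 1992 + 86 days = Jul 29, 1992.
The interview takes place: Jul 29, 1992 + 19 days = Aug 17, 1992.
The interview is scheduled: Aug 3, 1992.
The decision is mailed: Aug 3, 1992 + 25 days = Aug 28, 1992.
The visa is stamped: Aug 28, 1992 + 7 days = Sep 4, 1992.
Comparing: the interview takes place on Aug 17, 1992 vs the visa is stamped on Sep 4, 1992. Earlier: the interview takes place.

The interview takes place — August 17, 1992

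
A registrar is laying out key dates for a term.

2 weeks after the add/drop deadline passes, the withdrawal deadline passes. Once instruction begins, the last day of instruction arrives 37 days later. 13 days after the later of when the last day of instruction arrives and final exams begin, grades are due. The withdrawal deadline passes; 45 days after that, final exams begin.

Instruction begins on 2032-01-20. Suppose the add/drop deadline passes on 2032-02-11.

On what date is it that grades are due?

Instruction begins: Jan 20, 2032.
The last day of instruction arrives: Jan 20, 2032 + 37 days = Feb 26, 2032.
The add/drop deadline passes: Feb 11, 2032.
The withdrawal deadline passes: Feb 11, 2032 + 2 weeks = Feb 25, 2032.
Final exams begin: Feb 25, 2032 + 45 days = Apr 10, 2032.
Both prerequisites met — the last day of instruction arrives (Feb 26, 2032), final exams begin (Apr 10, 2032); the later is Apr 10, 2032.
Grades are due: Apr 10, 2032 + 13 days = Apr 23, 2032.

2032-04-23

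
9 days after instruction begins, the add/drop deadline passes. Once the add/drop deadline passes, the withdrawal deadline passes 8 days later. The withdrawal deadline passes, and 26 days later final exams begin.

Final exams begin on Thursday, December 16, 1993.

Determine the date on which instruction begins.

Wednesday, November 3, 1993

Final exams begin: Dec 16, 1993.
The withdrawal deadline passes: Dec 16, 1993 − 26 days = Nov 20, 1993.
The add/drop deadline passes: Nov 20, 1993 − 8 days = Nov 12, 1993.
Instruction begins: Nov 12, 1993 − 9 days = Nov 3, 1993.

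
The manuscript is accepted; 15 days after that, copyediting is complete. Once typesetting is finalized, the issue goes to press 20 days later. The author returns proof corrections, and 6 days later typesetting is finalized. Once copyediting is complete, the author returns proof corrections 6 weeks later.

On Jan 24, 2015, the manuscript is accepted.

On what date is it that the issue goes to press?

Apr 17, 2015

The manuscript is accepted: Jan 24, 2015.
Copyediting is complete: Jan 24, 2015 + 15 days = Feb 8, 2015.
The author returns proof corrections: Feb 8, 2015 + 6 weeks = Mar 22, 2015.
Typesetting is finalized: Mar 22, 2015 + 6 days = Mar 28, 2015.
The issue goes to press: Mar 28, 2015 + 20 days = Apr 17, 2015.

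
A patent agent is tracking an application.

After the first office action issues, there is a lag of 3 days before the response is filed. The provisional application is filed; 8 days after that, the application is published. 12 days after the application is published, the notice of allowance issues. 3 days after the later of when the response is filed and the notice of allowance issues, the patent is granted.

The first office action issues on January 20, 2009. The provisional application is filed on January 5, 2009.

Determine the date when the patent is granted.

January 28, 2009

The first office action issues: Jan 20, 2009.
The response is filed: Jan 20, 2009 + 3 days = Jan 23, 2009.
The provisional application is filed: Jan 5, 2009.
The application is published: Jan 5, 2009 + 8 days = Jan 13, 2009.
The notice of allowance issues: Jan 13, 2009 + 12 days = Jan 25, 2009.
Both prerequisites met — the response is filed (Jan 23, 2009), the notice of allowance issues (Jan 25, 2009); the later is Jan 25, 2009.
The patent is granted: Jan 25, 2009 + 3 days = Jan 28, 2009.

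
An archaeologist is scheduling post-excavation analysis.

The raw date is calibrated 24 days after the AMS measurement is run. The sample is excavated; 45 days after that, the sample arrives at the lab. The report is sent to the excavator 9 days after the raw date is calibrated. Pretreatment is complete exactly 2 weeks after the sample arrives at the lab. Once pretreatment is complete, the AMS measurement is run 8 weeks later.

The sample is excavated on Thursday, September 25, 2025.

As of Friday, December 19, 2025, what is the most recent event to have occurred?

The sample is excavated: Sep 25, 2025.
The sample arrives at the lab: Sep 25, 2025 + 45 days = Nov 9, 2025.
Pretreatment is complete: Nov 9, 2025 + 2 weeks = Nov 23, 2025.
The AMS measurement is run: Nov 23, 2025 + 8 weeks = Jan 18, 2026.
The raw date is calibrated: Jan 18, 2026 + 24 days = Feb 11, 2026.
The report is sent to the excavator: Feb 11, 2026 + 9 days = Feb 20, 2026.
Dec 19, 2025 falls between when pretreatment is complete (Nov 23, 2025) and when the AMS measurement is run (Jan 18, 2026).

Pretreatment is complete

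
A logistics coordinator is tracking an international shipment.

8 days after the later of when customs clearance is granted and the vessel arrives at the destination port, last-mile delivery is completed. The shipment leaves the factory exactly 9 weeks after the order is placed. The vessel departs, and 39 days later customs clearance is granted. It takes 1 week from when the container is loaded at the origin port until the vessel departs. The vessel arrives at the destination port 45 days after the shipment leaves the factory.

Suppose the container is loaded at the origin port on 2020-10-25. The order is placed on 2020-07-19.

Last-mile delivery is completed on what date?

2020-12-18

The container is loaded at the origin port: Oct 25, 2020.
The vessel departs: Oct 25, 2020 + 1 week = Nov 1, 2020.
Customs clearance is granted: Nov 1, 2020 + 39 days = Dec 10, 2020.
The order is placed: Jul 19, 2020.
The shipment leaves the factory: Jul 19, 2020 + 9 weeks = Sep 20, 2020.
The vessel arrives at the destination port: Sep 20, 2020 + 45 days = Nov 4, 2020.
Both prerequisites met — customs clearance is granted (Dec 10, 2020), the vessel arrives at the destination port (Nov 4, 2020); the later is Dec 10, 2020.
Last-mile delivery is completed: Dec 10, 2020 + 8 days = Dec 18, 2020.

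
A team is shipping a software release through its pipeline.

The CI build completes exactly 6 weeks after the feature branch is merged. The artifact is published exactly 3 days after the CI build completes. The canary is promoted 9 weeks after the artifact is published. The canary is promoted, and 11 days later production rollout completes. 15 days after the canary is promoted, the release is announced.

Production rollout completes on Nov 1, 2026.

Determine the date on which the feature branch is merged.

Jul 5, 2026

Production rollout completes: Nov 1, 2026.
The canary is promoted: Nov 1, 2026 − 11 days = Oct 21, 2026.
The artifact is published: Oct 21, 2026 − 9 weeks = Aug 19, 2026.
The CI build completes: Aug 19, 2026 − 3 days = Aug 16, 2026.
The feature branch is merged: Aug 16, 2026 − 6 weeks = Jul 5, 2026.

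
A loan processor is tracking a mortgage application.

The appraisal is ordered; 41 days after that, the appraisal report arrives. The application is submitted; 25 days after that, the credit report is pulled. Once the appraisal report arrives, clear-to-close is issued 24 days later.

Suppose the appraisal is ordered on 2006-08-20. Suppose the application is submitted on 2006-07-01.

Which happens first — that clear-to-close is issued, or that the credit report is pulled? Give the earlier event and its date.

The credit report is pulled — 2006-07-26

The appraisal is ordered: Aug 20, 2006.
The appraisal report arrives: Aug 20, 2006 + 41 days = Sep 30, 2006.
Clear-to-close is issued: Sep 30, 2006 + 24 days = Oct 24, 2006.
The application is submitted: Jul 1, 2006.
The credit report is pulled: Jul 1, 2006 + 25 days = Jul 26, 2006.
Comparing: clear-to-close is issued on Oct 24, 2006 vs the credit report is pulled on Jul 26, 2006. Earlier: the credit report is pulled.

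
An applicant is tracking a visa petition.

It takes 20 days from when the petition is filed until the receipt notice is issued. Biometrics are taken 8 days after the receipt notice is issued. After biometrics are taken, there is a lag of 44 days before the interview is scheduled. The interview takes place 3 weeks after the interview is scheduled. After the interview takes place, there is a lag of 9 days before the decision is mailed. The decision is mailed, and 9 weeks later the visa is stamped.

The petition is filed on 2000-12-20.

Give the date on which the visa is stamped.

2001-06-03

The petition is filed: Dec 20, 2000.
The receipt notice is issued: Dec 20, 2000 + 20 days = Jan 9, 2001.
Biometrics are taken: Jan 9, 2001 + 8 days = Jan 17, 2001.
The interview is scheduled: Jan 17, 2001 + 44 days = Mar 2, 2001.
The interview takes place: Mar 2, 2001 + 3 weeks = Mar 23, 2001.
The decision is mailed: Mar 23, 2001 + 9 days = Apr 1, 2001.
The visa is stamped: Apr 1, 2001 + 9 weeks = Jun 3, 2001.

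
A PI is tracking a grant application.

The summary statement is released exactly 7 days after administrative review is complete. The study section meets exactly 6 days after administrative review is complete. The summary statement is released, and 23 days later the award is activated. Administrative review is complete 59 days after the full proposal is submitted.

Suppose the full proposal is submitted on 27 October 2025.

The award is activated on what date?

The full proposal is submitted: Oct 27, 2025.
Administrative review is complete: Oct 27, 2025 + 59 days = Dec 25, 2025.
The summary statement is released: Dec 25, 2025 + 7 days = Jan 1, 2026.
The award is activated: Jan 1, 2026 + 23 days = Jan 24, 2026.

24 January 2026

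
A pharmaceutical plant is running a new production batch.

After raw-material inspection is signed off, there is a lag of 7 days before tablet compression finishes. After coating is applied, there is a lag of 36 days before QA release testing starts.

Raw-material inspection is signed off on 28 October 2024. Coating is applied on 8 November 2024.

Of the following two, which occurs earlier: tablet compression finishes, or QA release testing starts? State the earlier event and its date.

Tablet compression finishes — 4 November 2024

Raw-material inspection is signed off: Oct 28, 2024.
Tablet compression finishes: Oct 28, 2024 + 7 days = Nov 4, 2024.
Coating is applied: Nov 8, 2024.
QA release testing starts: Nov 8, 2024 + 36 days = Dec 14, 2024.
Comparing: tablet compression finishes on Nov 4, 2024 vs QA release testing starts on Dec 14, 2024. Earlier: tablet compression finishes.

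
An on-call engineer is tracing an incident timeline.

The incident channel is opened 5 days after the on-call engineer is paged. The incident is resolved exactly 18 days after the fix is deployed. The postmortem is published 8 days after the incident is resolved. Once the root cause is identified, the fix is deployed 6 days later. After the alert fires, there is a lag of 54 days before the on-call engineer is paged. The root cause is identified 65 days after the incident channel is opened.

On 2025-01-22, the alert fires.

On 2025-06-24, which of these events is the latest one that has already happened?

The alert fires: Jan 22, 2025.
The on-call engineer is paged: Jan 22, 2025 + 54 days = Mar 17, 2025.
The incident channel is opened: Mar 17, 2025 + 5 days = Mar 22, 2025.
The root cause is identified: Mar 22, 2025 + 65 days = May 26, 2025.
The fix is deployed: May 26, 2025 + 6 days = Jun 1, 2025.
The incident is resolved: Jun 1, 2025 + 18 days = Jun 19, 2025.
The postmortem is published: Jun 19, 2025 + 8 days = Jun 27, 2025.
Jun 24, 2025 falls between when the incident is resolved (Jun 19, 2025) and when the postmortem is published (Jun 27, 2025).

The incident is resolved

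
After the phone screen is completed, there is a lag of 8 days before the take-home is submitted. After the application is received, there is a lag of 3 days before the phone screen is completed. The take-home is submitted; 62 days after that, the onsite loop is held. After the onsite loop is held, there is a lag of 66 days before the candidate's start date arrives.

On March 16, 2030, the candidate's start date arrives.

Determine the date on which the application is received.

The candidate's start date arrives: Mar 16, 2030.
The onsite loop is held: Mar 16, 2030 − 66 days = Jan 9, 2030.
The take-home is submitted: Jan 9, 2030 − 62 days = Nov 8, 2029.
The phone screen is completed: Nov 8, 2029 − 8 days = Oct 31, 2029.
The application is received: Oct 31, 2029 − 3 days = Oct 28, 2029.

October 28, 2029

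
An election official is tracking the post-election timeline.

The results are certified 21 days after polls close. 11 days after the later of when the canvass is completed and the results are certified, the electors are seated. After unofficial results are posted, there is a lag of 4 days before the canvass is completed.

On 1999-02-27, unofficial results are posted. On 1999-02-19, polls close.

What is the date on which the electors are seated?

1999-03-23

Unofficial results are posted: Feb 27, 1999.
The canvass is completed: Feb 27, 1999 + 4 days = Mar 3, 1999.
Polls close: Feb 19, 1999.
The results are certified: Feb 19, 1999 + 21 days = Mar 12, 1999.
Both prerequisites met — the canvass is completed (Mar 3, 1999), the results are certified (Mar 12, 1999); the later is Mar 12, 1999.
The electors are seated: Mar 12, 1999 + 11 days = Mar 23, 1999.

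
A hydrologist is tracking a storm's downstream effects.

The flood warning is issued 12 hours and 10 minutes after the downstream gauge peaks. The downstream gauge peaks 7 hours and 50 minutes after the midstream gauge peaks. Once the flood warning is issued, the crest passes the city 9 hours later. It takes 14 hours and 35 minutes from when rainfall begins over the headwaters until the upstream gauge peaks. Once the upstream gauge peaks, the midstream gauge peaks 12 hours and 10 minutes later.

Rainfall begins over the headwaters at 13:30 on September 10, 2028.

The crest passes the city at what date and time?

21:15 on September 12, 2028

Rainfall begins over the headwaters: 13:30 Sep 10, 2028.
The upstream gauge peaks: 13:30 Sep 10, 2028 + 14h35m = 04:05 Sep 11, 2028.
The midstream gauge peaks: 04:05 Sep 11, 2028 + 12h10m = 16:15 Sep 11, 2028.
The downstream gauge peaks: 16:15 Sep 11, 2028 + 7h50m = 00:05 Sep 12, 2028.
The flood warning is issued: 00:05 Sep 12, 2028 + 12h10m = 12:15 Sep 12, 2028.
The crest passes the city: 12:15 Sep 12, 2028 + 9h = 21:15 Sep 12, 2028.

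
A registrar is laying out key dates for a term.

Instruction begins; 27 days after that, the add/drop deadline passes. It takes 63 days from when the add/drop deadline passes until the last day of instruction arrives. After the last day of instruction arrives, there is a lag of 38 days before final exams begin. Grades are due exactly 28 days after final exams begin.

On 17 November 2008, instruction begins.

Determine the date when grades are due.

22 April 2009

Instruction begins: Nov 17, 2008.
The add/drop deadline passes: Nov 17, 2008 + 27 days = Dec 14, 2008.
The last day of instruction arrives: Dec 14, 2008 + 63 days = Feb 15, 2009.
Final exams begin: Feb 15, 2009 + 38 days = Mar 25, 2009.
Grades are due: Mar 25, 2009 + 28 days = Apr 22, 2009.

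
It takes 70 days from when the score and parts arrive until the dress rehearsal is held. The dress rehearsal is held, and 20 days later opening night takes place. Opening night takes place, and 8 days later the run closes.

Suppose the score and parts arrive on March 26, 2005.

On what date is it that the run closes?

The score and parts arrive: Mar 26, 2005.
The dress rehearsal is held: Mar 26, 2005 + 70 days = Jun 4, 2005.
Opening night takes place: Jun 4, 2005 + 20 days = Jun 24, 2005.
The run closes: Jun 24, 2005 + 8 days = Jul 2, 2005.

July 2, 2005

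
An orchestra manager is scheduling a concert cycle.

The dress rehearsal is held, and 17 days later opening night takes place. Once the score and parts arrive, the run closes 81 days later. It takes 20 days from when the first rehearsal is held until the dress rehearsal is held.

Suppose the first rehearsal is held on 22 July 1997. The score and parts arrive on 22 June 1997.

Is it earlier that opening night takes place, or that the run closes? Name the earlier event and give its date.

The first rehearsal is held: Jul 22, 1997.
The dress rehearsal is held: Jul 22, 1997 + 20 days = Aug 11, 1997.
Opening night takes place: Aug 11, 1997 + 17 days = Aug 28, 1997.
The score and parts arrive: Jun 22, 1997.
The run closes: Jun 22, 1997 + 81 days = Sep 11, 1997.
Comparing: opening night takes place on Aug 28, 1997 vs the run closes on Sep 11, 1997. Earlier: opening night takes place.

Opening night takes place — 28 August 1997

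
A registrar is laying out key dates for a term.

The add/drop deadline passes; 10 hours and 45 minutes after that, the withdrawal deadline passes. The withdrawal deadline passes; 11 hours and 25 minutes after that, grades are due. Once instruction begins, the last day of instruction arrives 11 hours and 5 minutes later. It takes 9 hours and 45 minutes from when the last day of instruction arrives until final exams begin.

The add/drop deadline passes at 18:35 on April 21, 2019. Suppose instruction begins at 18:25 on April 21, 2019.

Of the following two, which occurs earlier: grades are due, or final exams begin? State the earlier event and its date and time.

Final exams begin — 15:15 on April 22, 2019

The add/drop deadline passes: 18:35 Apr 21, 2019.
The withdrawal deadline passes: 18:35 Apr 21, 2019 + 10h45m = 05:20 Apr 22, 2019.
Grades are due: 05:20 Apr 22, 2019 + 11h25m = 16:45 Apr 22, 2019.
Instruction begins: 18:25 Apr 21, 2019.
The last day of instruction arrives: 18:25 Apr 21, 2019 + 11h05m = 05:30 Apr 22, 2019.
Final exams begin: 05:30 Apr 22, 2019 + 9h45m = 15:15 Apr 22, 2019.
Comparing: grades are due at 16:45 Apr 22, 2019 vs final exams begin at 15:15 Apr 22, 2019. Earlier: final exams begin.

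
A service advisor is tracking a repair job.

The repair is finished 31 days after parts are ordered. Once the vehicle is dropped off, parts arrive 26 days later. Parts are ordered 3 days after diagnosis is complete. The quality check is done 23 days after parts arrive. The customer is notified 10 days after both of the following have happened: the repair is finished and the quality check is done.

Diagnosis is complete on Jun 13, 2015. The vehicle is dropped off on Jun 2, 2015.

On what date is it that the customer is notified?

Jul 31, 2015

Diagnosis is complete: Jun 13, 2015.
Parts are ordered: Jun 13, 2015 + 3 days = Jun 16, 2015.
The repair is finished: Jun 16, 2015 + 31 days = Jul 17, 2015.
The vehicle is dropped off: Jun 2, 2015.
Parts arrive: Jun 2, 2015 + 26 days = Jun 28, 2015.
The quality check is done: Jun 28, 2015 + 23 days = Jul 21, 2015.
Both prerequisites met — the repair is finished (Jul 17, 2015), the quality check is done (Jul 21, 2015); the later is Jul 21, 2015.
The customer is notified: Jul 21, 2015 + 10 days = Jul 31, 2015.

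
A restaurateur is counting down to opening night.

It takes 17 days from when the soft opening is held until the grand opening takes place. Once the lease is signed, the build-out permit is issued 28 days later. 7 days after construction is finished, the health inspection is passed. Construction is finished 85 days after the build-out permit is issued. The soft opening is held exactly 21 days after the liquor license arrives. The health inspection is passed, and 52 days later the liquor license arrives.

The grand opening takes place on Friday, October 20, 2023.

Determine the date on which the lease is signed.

The grand opening takes place: Oct 20, 2023.
The soft opening is held: Oct 20, 2023 − 17 days = Oct 3, 2023.
The liquor license arrives: Oct 3, 2023 − 21 days = Sep 12, 2023.
The health inspection is passed: Sep 12, 2023 − 52 days = Jul 22, 2023.
Construction is finished: Jul 22, 2023 − 7 days = Jul 15, 2023.
The build-out permit is issued: Jul 15, 2023 − 85 days = Apr 21, 2023.
The lease is signed: Apr 21, 2023 − 28 days = Mar 24, 2023.

Friday, March 24, 2023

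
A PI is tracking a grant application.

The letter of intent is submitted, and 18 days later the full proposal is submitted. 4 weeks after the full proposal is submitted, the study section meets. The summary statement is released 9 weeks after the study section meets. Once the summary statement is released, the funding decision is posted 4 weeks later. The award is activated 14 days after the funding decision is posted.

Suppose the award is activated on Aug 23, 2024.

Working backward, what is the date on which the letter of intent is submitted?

Mar 25, 2024

The award is activated: Aug 23, 2024.
The funding decision is posted: Aug 23, 2024 − 14 days = Aug 9, 2024.
The summary statement is released: Aug 9, 2024 − 4 weeks = Jul 12, 2024.
The study section meets: Jul 12, 2024 − 9 weeks = May 10, 2024.
The full proposal is submitted: May 10, 2024 − 4 weeks = Apr 12, 2024.
The letter of intent is submitted: Apr 12, 2024 − 18 days = Mar 25, 2024.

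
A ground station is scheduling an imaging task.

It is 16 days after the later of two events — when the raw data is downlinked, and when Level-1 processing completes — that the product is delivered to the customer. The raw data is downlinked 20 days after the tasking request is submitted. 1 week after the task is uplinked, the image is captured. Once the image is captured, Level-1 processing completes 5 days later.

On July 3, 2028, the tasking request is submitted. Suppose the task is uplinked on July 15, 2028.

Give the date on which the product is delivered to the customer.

August 12, 2028

The tasking request is submitted: Jul 3, 2028.
The raw data is downlinked: Jul 3, 2028 + 20 days = Jul 23, 2028.
The task is uplinked: Jul 15, 2028.
The image is captured: Jul 15, 2028 + 1 week = Jul 22, 2028.
Level-1 processing completes: Jul 22, 2028 + 5 days = Jul 27, 2028.
Both prerequisites met — the raw data is downlinked (Jul 23, 2028), Level-1 processing completes (Jul 27, 2028); the later is Jul 27, 2028.
The product is delivered to the customer: Jul 27, 2028 + 16 days = Aug 12, 2028.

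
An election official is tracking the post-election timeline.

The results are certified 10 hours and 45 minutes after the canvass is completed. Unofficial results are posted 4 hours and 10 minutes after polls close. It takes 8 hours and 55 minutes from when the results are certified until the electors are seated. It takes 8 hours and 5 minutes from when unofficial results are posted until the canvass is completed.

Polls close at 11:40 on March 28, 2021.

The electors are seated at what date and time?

Polls close: 11:40 Mar 28, 2021.
Unofficial results are posted: 11:40 Mar 28, 2021 + 4h10m = 15:50 Mar 28, 2021.
The canvass is completed: 15:50 Mar 28, 2021 + 8h05m = 23:55 Mar 28, 2021.
The results are certified: 23:55 Mar 28, 2021 + 10h45m = 10:40 Mar 29, 2021.
The electors are seated: 10:40 Mar 29, 2021 + 8h55m = 19:35 Mar 29, 2021.

19:35 on March 29, 2021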